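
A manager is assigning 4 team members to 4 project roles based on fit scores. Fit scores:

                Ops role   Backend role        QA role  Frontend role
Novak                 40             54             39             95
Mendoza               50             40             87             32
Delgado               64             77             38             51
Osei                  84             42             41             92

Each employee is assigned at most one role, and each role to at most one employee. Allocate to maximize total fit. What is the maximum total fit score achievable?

Optimal: Novak→Frontend role (95 pts), Mendoza→QA role (87 pts), Delgado→Backend role (77 pts), Osei→Ops role (84 pts) — total 95+87+77+84 = 343 pts.
Next-best assignment: Novak→Backend role, Mendoza→QA role, Delgado→Ops role, Osei→Frontend role = 297 pts.
Checked against all permutations: 343 pts is optimal.

Max total: 343 pts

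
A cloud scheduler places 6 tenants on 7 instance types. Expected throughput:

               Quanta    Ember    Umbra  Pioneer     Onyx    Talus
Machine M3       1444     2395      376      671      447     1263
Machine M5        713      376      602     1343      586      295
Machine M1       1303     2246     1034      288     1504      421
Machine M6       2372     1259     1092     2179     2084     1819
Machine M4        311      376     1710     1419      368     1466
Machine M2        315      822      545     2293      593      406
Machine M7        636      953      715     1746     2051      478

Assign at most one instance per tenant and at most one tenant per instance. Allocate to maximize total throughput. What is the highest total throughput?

Max total: 11935 ops/s

This is a one-to-one assignment (maximum-weight bipartite matching).
Optimal: Quanta→Machine M6 (2372 ops/s), Ember→Machine M1 (2246 ops/s), Umbra→Machine M4 (1710 ops/s), Pioneer→Machine M2 (2293 ops/s), Onyx→Machine M7 (2051 ops/s), Talus→Machine M3 (1263 ops/s) — total 2372+2246+1710+2293+2051+1263 = 11935 ops/s.
Column-greedy (each instance in turn goes to its best remaining tenant) gives 9730 ops/s, worse by 2205.
Next-best assignment: Quanta→Machine M6, Ember→Machine M3, Umbra→Machine M1, Pioneer→Machine M2, Onyx→Machine M7, Talus→Machine M4 = 11611 ops/s.
Swapping Quanta↔Umbra (Quanta→Machine M4 311 ops/s, Umbra→Machine M6 1092 ops/s) loses 2679.
Every other assignment is strictly worse.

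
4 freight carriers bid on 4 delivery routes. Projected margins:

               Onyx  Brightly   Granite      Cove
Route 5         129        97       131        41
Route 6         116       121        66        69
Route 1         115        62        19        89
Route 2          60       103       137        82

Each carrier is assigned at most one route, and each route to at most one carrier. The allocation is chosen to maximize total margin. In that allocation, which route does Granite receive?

Granite receives Route 2.

Optimal: Onyx→Route 5 ($129k), Brightly→Route 6 ($121k), Granite→Route 2 ($137k), Cove→Route 1 ($89k) — total 129+121+137+89 = $476k.
Column-greedy (each route in turn goes to its best remaining carrier) gives $449k, worse by 27.
Checked against all permutations: $476k is optimal.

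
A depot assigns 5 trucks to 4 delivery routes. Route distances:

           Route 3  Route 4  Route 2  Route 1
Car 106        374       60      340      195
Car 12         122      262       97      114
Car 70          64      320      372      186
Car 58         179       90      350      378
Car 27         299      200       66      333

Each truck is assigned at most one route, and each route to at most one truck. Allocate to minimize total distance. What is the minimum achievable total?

Treat this as an assignment problem: match each truck to one route.
Optimal: Car 70→Route 3 (64 km), Car 106→Route 4 (60 km), Car 27→Route 2 (66 km), Car 12→Route 1 (114 km) — total 64+60+66+114 = 304 km.
Row-greedy (each truck in turn takes its cheapest remaining route) gives 599 km, worse by 295.
Next-best assignment: Car 70→Route 3, Car 58→Route 4, Car 27→Route 2, Car 12→Route 1 = 334 km.
Every other assignment is strictly worse.

Min total: 304 km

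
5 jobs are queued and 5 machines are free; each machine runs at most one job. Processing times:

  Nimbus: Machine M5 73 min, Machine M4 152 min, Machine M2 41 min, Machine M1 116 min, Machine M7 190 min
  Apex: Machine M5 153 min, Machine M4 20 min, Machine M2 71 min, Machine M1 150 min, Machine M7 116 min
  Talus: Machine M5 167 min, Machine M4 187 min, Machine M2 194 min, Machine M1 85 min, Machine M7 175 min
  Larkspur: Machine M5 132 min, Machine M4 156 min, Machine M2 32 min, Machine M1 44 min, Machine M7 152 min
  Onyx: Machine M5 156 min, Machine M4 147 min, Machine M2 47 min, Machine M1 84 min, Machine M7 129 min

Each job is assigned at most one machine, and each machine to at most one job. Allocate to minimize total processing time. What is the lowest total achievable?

Optimal: Nimbus→Machine M5 (73 min), Apex→Machine M4 (20 min), Talus→Machine M1 (85 min), Larkspur→Machine M2 (32 min), Onyx→Machine M7 (129 min) — total 73+20+85+32+129 = 339 min.
Min-entry greedy (repeatedly take the single cheapest remaining cell) gives 384 min, worse by 45.
Next-best assignment: Nimbus→Machine M5, Apex→Machine M4, Talus→Machine M7, Larkspur→Machine M1, Onyx→Machine M2 = 359 min.
Swapping Talus↔Onyx (Talus→Machine M7 175 min, Onyx→Machine M1 84 min) adds 45.

Minimum total: 339 min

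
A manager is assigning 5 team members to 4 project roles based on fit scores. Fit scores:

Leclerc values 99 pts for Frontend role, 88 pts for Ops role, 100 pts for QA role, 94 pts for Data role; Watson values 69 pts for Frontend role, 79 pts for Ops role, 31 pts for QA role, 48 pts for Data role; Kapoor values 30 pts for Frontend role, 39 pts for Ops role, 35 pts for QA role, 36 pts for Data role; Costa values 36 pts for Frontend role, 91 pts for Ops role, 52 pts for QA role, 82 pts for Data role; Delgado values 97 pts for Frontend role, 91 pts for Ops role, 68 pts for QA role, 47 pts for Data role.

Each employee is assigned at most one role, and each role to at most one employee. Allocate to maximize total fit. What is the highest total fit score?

Optimal: Delgado→Frontend role (97 pts), Watson→Ops role (79 pts), Leclerc→QA role (100 pts), Costa→Data role (82 pts) — total 97+79+100+82 = 358 pts.
Max-entry greedy (repeatedly take the single best remaining cell) gives 336 pts, worse by 22.
Swapping Watson↔Delgado (Watson→Frontend role 69 pts, Delgado→Ops role 91 pts) loses 16.

Max total: 358 pts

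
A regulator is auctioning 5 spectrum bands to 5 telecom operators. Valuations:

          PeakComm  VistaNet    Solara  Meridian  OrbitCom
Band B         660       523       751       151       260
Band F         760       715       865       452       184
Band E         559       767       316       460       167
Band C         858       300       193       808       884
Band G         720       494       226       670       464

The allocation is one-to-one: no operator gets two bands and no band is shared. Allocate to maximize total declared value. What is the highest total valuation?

Max total: $3846M

Optimal: PeakComm→Band B ($660M), VistaNet→Band E ($767M), Solara→Band F ($865M), Meridian→Band G ($670M), OrbitCom→Band C ($884M) — total 660+767+865+670+884 = $3846M.
Max-entry greedy (repeatedly take the single best remaining cell) gives $3387M, worse by 459.
Next-best assignment: PeakComm→Band F, VistaNet→Band E, Solara→Band B, Meridian→Band G, OrbitCom→Band C = $3832M.
Swapping OrbitCom↔VistaNet (OrbitCom→Band E $167M, VistaNet→Band C $300M) loses 1184.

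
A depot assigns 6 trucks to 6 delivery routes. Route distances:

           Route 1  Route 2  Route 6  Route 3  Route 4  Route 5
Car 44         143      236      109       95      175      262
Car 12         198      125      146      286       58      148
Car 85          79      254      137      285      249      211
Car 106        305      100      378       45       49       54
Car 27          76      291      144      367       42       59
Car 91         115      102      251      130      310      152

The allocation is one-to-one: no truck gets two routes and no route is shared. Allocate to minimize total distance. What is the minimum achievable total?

Optimal: Car 44→Route 6 (109 km), Car 12→Route 4 (58 km), Car 85→Route 1 (79 km), Car 106→Route 3 (45 km), Car 27→Route 5 (59 km), Car 91→Route 2 (102 km) — total 109+58+79+45+59+102 = 452 km.
Row-greedy (each truck in turn takes its cheapest remaining route) gives 532 km, worse by 80.
Next-best assignment: Car 44→Route 3, Car 12→Route 6, Car 85→Route 1, Car 106→Route 5, Car 27→Route 4, Car 91→Route 2 = 518 km.
Every other assignment is strictly worse.

Minimum total: 452 km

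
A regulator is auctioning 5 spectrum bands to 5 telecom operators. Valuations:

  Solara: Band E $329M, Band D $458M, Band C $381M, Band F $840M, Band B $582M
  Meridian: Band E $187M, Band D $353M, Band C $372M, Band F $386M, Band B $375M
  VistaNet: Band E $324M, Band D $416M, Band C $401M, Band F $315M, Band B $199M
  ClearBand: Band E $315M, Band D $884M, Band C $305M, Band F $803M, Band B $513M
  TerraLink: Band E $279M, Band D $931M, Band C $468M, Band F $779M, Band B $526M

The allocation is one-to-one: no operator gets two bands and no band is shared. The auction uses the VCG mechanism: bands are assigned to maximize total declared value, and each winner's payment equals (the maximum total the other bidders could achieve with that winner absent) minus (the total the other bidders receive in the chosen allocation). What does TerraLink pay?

TerraLink pays $419M.

Efficient allocation: Solara→Band B ($582M), Meridian→Band C ($372M), VistaNet→Band E ($324M), ClearBand→Band F ($803M), TerraLink→Band D ($931M); total welfare W = $3012M.
TerraLink receives Band D at value $931M, so the others get W − 931 = $2081M.
Without TerraLink: best allocation of the remaining 4 bidders over all 5 bands is Solara→Band F ($840M), Meridian→Band B ($375M), VistaNet→Band C ($401M), ClearBand→Band D ($884M), total $2500M.
VCG payment = (others' best without TerraLink) − (others' welfare with TerraLink) = 2500 − 2081 = $419M.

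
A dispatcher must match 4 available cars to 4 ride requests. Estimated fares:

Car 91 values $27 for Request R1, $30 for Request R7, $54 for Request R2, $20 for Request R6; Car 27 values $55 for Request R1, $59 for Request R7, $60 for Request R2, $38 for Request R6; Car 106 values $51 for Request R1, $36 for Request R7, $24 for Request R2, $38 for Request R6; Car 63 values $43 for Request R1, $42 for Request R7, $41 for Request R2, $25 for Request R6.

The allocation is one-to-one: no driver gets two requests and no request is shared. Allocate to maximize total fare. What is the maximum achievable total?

Max total: $194

Optimal: Car 91→Request R2 ($54), Car 27→Request R7 ($59), Car 106→Request R6 ($38), Car 63→Request R1 ($43) — total 54+59+38+43 = $194.
Row-greedy (each driver in turn takes its best remaining request) gives $189, worse by 5.
Next-best assignment: Car 91→Request R2, Car 27→Request R1, Car 106→Request R6, Car 63→Request R7 = $189.
Swapping Car 27↔Car 63 (Car 27→Request R1 $55, Car 63→Request R7 $42) loses 5.
Every other assignment is strictly worse.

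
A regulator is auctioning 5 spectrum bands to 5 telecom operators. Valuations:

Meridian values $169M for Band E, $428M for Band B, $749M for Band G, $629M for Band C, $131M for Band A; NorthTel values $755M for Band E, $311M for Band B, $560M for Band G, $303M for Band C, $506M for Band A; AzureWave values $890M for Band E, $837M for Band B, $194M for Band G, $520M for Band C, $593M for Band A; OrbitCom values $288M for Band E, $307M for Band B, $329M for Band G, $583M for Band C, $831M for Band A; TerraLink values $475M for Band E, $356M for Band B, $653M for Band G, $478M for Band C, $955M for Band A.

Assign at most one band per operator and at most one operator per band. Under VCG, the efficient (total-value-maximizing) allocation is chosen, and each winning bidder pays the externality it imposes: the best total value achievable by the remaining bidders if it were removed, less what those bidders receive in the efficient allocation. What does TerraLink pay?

Efficient allocation: Meridian→Band G ($749M), NorthTel→Band E ($755M), AzureWave→Band B ($837M), OrbitCom→Band C ($583M), TerraLink→Band A ($955M); total welfare W = $3879M.
TerraLink receives Band A at value $955M, so the others get W − 955 = $2924M.
Without TerraLink: best allocation of the remaining 4 bidders over all 5 bands is Meridian→Band G ($749M), NorthTel→Band E ($755M), AzureWave→Band B ($837M), OrbitCom→Band A ($831M), total $3172M.
VCG payment = (others' best without TerraLink) − (others' welfare with TerraLink) = 3172 − 2924 = $248M.

TerraLink pays $248M.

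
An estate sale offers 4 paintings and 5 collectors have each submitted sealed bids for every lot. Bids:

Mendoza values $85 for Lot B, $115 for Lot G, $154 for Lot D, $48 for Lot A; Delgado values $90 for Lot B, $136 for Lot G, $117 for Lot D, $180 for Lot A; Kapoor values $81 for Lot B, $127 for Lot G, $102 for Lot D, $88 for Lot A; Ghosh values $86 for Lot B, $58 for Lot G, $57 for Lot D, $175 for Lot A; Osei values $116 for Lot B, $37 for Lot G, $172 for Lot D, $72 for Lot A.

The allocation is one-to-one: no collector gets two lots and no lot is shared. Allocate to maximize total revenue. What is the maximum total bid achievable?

Maximum total: $581

This is the linear assignment problem.
Optimal: Osei→Lot B ($116), Delgado→Lot G ($136), Mendoza→Lot D ($154), Ghosh→Lot A ($175) — total 116+136+154+175 = $581.
Max-entry greedy (repeatedly take the single best remaining cell) gives $565, worse by 16.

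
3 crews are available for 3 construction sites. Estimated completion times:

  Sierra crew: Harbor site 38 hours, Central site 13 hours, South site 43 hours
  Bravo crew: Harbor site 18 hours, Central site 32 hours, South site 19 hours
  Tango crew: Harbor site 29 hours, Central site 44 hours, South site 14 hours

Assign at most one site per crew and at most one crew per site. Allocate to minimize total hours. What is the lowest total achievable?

Minimum total: 45 hours

This is the linear assignment problem.
Optimal: Sierra crew→Central site (13 hours), Bravo crew→Harbor site (18 hours), Tango crew→South site (14 hours) — total 13+18+14 = 45 hours.
Next-best assignment: Sierra crew→Central site, Bravo crew→South site, Tango crew→Harbor site = 61 hours.
Swapping Bravo crew↔Sierra crew (Bravo crew→Central site 32 hours, Sierra crew→Harbor site 38 hours) adds 39.
Every other assignment is strictly worse.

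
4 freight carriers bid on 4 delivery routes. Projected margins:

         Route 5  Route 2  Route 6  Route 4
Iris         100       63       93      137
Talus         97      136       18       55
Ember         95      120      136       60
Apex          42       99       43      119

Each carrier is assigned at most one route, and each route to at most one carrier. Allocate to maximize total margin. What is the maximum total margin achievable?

Optimal: Iris→Route 5 ($100k), Talus→Route 2 ($136k), Ember→Route 6 ($136k), Apex→Route 4 ($119k) — total 100+136+136+119 = $491k.
Row-greedy (each carrier in turn takes its best remaining route) gives $451k, worse by 40.
Next-best assignment: Iris→Route 4, Talus→Route 5, Ember→Route 6, Apex→Route 2 = $469k.

Max total: $491k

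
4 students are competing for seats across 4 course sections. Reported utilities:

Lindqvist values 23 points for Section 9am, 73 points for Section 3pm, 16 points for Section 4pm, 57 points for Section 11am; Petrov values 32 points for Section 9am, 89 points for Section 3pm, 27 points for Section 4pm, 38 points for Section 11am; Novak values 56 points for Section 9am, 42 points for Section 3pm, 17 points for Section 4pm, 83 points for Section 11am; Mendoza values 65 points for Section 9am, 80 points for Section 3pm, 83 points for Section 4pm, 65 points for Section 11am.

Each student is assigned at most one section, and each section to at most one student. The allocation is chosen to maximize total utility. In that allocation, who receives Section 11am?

Lindqvist receives Section 11am.

This is a one-to-one assignment (maximum-weight bipartite matching).
Optimal: Lindqvist→Section 11am (57 points), Petrov→Section 3pm (89 points), Novak→Section 9am (56 points), Mendoza→Section 4pm (83 points) — total 57+89+56+83 = 285 points.
Max-entry greedy (repeatedly take the single best remaining cell) gives 278 points, worse by 7.
Swapping Mendoza↔Novak (Mendoza→Section 9am 65 points, Novak→Section 4pm 17 points) loses 57.
Every other assignment is strictly worse.
Lindqvist's own top section is Section 3pm (73 points), but forcing Lindqvist→Section 3pm and reassigning the rest optimally gives only 271 points — worse by 14.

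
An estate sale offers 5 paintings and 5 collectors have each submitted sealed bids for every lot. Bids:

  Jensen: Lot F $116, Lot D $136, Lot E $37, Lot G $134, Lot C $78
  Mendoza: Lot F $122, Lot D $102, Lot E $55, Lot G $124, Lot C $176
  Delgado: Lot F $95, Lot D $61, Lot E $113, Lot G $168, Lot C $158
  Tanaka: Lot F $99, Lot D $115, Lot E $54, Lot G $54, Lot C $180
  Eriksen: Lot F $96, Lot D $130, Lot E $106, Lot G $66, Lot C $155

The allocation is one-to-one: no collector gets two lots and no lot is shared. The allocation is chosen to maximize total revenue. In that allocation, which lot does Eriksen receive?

Eriksen receives Lot E.

This is a one-to-one assignment (maximum-weight bipartite matching).
Optimal: Jensen→Lot D ($136), Mendoza→Lot F ($122), Delgado→Lot G ($168), Tanaka→Lot C ($180), Eriksen→Lot E ($106) — total 136+122+168+180+106 = $712.
Row-greedy (each collector in turn takes its best remaining lot) gives $685, worse by 27.
Swapping Delgado↔Mendoza (Delgado→Lot F $95, Mendoza→Lot G $124) loses 71.
Eriksen's own top lot is Lot C ($155), but forcing Eriksen→Lot C and reassigning the rest optimally gives only $639 — worse by 73.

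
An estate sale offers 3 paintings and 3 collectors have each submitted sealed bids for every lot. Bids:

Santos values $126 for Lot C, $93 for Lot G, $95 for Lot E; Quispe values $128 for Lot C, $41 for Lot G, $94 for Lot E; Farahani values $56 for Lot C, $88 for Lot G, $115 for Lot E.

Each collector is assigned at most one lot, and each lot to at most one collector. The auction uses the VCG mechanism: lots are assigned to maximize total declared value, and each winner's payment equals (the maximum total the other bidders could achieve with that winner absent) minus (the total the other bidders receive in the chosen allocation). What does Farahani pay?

Efficient allocation: Santos→Lot G ($93), Quispe→Lot C ($128), Farahani→Lot E ($115); total welfare W = $336.
Farahani receives Lot E at value $115, so the others get W − 115 = $221.
Without Farahani: best allocation of the remaining 2 bidders over all 3 lots is Santos→Lot E ($95), Quispe→Lot C ($128), total $223.
VCG payment = (others' best without Farahani) − (others' welfare with Farahani) = 223 − 221 = $2.

Farahani pays $2.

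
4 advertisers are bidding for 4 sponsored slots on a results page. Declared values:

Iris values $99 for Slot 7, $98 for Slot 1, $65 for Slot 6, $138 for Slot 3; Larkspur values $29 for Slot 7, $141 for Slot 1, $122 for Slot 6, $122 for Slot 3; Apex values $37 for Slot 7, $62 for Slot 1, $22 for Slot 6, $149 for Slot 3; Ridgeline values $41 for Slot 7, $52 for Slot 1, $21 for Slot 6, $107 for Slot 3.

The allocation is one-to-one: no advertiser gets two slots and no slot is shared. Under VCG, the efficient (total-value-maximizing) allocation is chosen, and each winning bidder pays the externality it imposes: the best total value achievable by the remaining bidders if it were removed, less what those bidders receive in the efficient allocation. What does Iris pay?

Efficient allocation: Iris→Slot 7 ($99), Larkspur→Slot 6 ($122), Apex→Slot 3 ($149), Ridgeline→Slot 1 ($52); total welfare W = $422.
Iris receives Slot 7 at value $99, so the others get W − 99 = $323.
Without Iris: best allocation of the remaining 3 bidders over all 4 slots is Larkspur→Slot 1 ($141), Apex→Slot 3 ($149), Ridgeline→Slot 7 ($41), total $331.
VCG payment = (others' best without Iris) − (others' welfare with Iris) = 331 − 323 = $8.

Iris pays $8.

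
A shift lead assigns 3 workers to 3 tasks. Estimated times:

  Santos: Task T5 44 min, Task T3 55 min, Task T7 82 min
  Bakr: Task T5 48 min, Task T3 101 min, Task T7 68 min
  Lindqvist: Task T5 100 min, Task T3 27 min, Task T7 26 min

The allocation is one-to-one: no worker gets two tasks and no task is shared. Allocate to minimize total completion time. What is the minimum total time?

Optimal: Santos→Task T3 (55 min), Bakr→Task T5 (48 min), Lindqvist→Task T7 (26 min) — total 55+48+26 = 129 min.
Row-greedy (each worker in turn takes its cheapest remaining task) gives 139 min, worse by 10.
Next-best assignment: Santos→Task T5, Bakr→Task T7, Lindqvist→Task T3 = 139 min.

Minimum total: 129 min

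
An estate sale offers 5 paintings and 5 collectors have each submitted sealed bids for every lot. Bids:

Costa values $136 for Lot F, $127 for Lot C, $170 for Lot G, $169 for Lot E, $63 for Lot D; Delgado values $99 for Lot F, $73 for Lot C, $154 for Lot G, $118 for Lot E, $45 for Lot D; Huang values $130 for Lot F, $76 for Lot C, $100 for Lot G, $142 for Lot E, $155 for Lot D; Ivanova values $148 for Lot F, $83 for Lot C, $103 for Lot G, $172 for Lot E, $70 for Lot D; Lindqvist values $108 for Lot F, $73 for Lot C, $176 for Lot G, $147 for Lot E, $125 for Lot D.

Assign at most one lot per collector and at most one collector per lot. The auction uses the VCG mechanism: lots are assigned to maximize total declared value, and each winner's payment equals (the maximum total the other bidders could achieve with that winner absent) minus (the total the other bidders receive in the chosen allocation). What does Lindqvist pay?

Efficient allocation: Costa→Lot C ($127), Delgado→Lot G ($154), Huang→Lot D ($155), Ivanova→Lot F ($148), Lindqvist→Lot E ($147); total welfare W = $731.
Lindqvist receives Lot E at value $147, so the others get W − 147 = $584.
Without Lindqvist: best allocation of the remaining 4 bidders over all 5 lots is Costa→Lot E ($169), Delgado→Lot G ($154), Huang→Lot D ($155), Ivanova→Lot F ($148), total $626.
VCG payment = (others' best without Lindqvist) − (others' welfare with Lindqvist) = 626 − 584 = $42.

Lindqvist pays $42.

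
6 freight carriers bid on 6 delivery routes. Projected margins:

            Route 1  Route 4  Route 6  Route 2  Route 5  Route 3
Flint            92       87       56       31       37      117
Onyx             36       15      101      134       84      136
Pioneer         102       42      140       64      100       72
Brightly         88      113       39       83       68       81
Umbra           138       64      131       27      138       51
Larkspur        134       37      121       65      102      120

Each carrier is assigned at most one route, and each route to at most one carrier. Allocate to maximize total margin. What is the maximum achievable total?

Maximum total: $776k

Optimal: Flint→Route 3 ($117k), Onyx→Route 2 ($134k), Pioneer→Route 6 ($140k), Brightly→Route 4 ($113k), Umbra→Route 5 ($138k), Larkspur→Route 1 ($134k) — total 117+134+140+113+138+134 = $776k.
Max-entry greedy (repeatedly take the single best remaining cell) gives $660k, worse by 116.
Next-best assignment: Flint→Route 3, Onyx→Route 2, Pioneer→Route 6, Brightly→Route 4, Umbra→Route 1, Larkspur→Route 5 = $744k.
Swapping Pioneer↔Onyx (Pioneer→Route 2 $64k, Onyx→Route 6 $101k) loses 109.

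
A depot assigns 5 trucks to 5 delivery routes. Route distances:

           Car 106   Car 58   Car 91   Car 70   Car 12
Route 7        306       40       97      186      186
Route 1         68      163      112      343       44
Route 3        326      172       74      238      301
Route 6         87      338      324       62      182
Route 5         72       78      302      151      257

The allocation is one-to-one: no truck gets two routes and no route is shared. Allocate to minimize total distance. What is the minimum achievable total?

Minimum total: 292 km

Optimal: Car 106→Route 5 (72 km), Car 58→Route 7 (40 km), Car 91→Route 3 (74 km), Car 70→Route 6 (62 km), Car 12→Route 1 (44 km) — total 72+40+74+62+44 = 292 km.
Next-best assignment: Car 106→Route 6, Car 58→Route 7, Car 91→Route 3, Car 70→Route 5, Car 12→Route 1 = 396 km.
Swapping Car 91↔Car 58 (Car 91→Route 7 97 km, Car 58→Route 3 172 km) adds 155.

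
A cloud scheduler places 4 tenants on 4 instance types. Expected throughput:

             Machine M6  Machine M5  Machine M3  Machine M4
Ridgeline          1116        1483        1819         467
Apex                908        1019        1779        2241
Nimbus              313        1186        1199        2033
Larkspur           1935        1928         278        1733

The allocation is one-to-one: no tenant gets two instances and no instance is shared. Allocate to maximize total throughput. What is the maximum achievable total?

Optimal: Ridgeline→Machine M5 (1483 ops/s), Apex→Machine M3 (1779 ops/s), Nimbus→Machine M4 (2033 ops/s), Larkspur→Machine M6 (1935 ops/s) — total 1483+1779+2033+1935 = 7230 ops/s.
Row-greedy (each tenant in turn takes its best remaining instance) gives 7181 ops/s, worse by 49.
Every other assignment is strictly worse.

Maximum total: 7230 ops/s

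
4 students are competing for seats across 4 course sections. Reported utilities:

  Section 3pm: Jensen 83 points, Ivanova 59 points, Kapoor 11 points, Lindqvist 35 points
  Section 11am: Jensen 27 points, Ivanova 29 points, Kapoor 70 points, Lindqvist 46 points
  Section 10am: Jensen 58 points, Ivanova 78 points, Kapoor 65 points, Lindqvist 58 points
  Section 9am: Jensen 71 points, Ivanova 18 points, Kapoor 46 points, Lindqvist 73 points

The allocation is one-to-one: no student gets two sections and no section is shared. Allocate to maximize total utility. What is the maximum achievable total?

Treat this as an assignment problem: match each student to one section.
Optimal: Jensen→Section 3pm (83 points), Ivanova→Section 10am (78 points), Kapoor→Section 11am (70 points), Lindqvist→Section 9am (73 points) — total 83+78+70+73 = 304 points.
Checked against all permutations: 304 points is optimal.

Max total: 304 points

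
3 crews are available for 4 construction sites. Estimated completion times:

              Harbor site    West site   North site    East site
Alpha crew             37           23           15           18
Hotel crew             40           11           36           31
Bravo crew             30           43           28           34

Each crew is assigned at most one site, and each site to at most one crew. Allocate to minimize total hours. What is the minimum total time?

Min total: 56 hours

This is a one-to-one assignment (minimum-cost bipartite matching).
Optimal: Alpha crew→North site (15 hours), Hotel crew→West site (11 hours), Bravo crew→Harbor site (30 hours) — total 15+11+30 = 56 hours.
No other one-to-one assignment undercuts 56 hours.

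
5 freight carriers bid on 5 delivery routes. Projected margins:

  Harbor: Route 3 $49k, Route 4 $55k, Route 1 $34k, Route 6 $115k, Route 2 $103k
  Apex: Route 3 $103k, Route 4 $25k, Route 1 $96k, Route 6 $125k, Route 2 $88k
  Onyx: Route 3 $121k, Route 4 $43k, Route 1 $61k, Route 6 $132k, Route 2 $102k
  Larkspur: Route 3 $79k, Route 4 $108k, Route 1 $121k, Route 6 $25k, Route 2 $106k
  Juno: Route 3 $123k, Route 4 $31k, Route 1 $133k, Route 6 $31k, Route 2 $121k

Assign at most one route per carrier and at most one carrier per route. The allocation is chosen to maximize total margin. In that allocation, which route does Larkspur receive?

Optimal: Harbor→Route 2 ($103k), Apex→Route 6 ($125k), Onyx→Route 3 ($121k), Larkspur→Route 4 ($108k), Juno→Route 1 ($133k) — total 103+125+121+108+133 = $590k.
Max-entry greedy (repeatedly take the single best remaining cell) gives $579k, worse by 11.
Next-best assignment: Harbor→Route 2, Apex→Route 3, Onyx→Route 6, Larkspur→Route 4, Juno→Route 1 = $579k.
Swapping Larkspur↔Apex (Larkspur→Route 6 $25k, Apex→Route 4 $25k) loses 183.
No other one-to-one assignment exceeds $590k.
Larkspur's own top route is Route 1 ($121k), but forcing Larkspur→Route 1 and reassigning the rest optimally gives only $543k — worse by 47.

Larkspur receives Route 4.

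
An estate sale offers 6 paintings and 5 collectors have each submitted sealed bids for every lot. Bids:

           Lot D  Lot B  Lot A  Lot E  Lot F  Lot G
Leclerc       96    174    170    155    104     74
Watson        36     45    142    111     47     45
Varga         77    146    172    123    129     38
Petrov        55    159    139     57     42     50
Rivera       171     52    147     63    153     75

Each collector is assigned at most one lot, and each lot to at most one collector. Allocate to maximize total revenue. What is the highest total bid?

Optimal: Leclerc→Lot E ($155), Watson→Lot A ($142), Varga→Lot F ($129), Petrov→Lot B ($159), Rivera→Lot D ($171) — total 155+142+129+159+171 = $756.
Max-entry greedy (repeatedly take the single best remaining cell) gives $678, worse by 78.
No other one-to-one assignment exceeds $756.

Max total: $756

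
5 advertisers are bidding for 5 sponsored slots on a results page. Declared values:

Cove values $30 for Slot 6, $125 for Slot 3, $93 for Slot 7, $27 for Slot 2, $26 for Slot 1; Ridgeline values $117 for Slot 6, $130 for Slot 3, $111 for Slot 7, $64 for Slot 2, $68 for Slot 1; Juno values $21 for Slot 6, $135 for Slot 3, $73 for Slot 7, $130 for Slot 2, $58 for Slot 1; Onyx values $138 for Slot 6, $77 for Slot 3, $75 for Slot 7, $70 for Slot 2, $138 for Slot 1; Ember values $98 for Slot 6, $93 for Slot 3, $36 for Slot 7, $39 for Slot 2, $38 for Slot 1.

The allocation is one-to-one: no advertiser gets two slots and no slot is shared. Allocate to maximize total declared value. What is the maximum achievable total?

Optimal: Cove→Slot 3 ($125), Ridgeline→Slot 7 ($111), Juno→Slot 2 ($130), Onyx→Slot 1 ($138), Ember→Slot 6 ($98) — total 125+111+130+138+98 = $602.
No other one-to-one assignment exceeds $602.

Max total: $602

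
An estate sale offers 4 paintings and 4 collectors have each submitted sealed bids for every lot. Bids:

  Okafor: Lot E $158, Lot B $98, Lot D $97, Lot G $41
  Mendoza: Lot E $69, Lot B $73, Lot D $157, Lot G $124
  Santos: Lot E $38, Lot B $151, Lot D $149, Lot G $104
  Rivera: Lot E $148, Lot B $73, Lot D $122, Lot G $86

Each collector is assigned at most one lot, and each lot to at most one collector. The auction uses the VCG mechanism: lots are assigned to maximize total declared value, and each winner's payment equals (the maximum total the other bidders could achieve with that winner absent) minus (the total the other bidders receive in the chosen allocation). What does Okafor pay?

Efficient allocation: Okafor→Lot E ($158), Mendoza→Lot G ($124), Santos→Lot B ($151), Rivera→Lot D ($122); total welfare W = $555.
Okafor receives Lot E at value $158, so the others get W − 158 = $397.
Without Okafor: best allocation of the remaining 3 bidders over all 4 lots is Mendoza→Lot D ($157), Santos→Lot B ($151), Rivera→Lot E ($148), total $456.
VCG payment = (others' best without Okafor) − (others' welfare with Okafor) = 456 − 397 = $59.

Okafor pays $59.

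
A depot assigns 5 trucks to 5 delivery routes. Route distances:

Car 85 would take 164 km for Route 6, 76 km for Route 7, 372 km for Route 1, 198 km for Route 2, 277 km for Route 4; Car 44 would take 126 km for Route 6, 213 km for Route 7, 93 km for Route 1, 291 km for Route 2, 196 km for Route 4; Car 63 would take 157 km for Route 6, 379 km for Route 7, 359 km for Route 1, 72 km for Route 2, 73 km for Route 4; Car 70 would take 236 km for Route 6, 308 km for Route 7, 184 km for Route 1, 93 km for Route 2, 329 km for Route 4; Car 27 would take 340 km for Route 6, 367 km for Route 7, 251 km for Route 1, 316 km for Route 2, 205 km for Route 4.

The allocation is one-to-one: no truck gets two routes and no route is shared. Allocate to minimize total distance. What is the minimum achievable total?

Minimum total: 619 km

Treat this as an assignment problem: match each truck to one route.
Optimal: Car 85→Route 7 (76 km), Car 44→Route 6 (126 km), Car 63→Route 4 (73 km), Car 70→Route 2 (93 km), Car 27→Route 1 (251 km) — total 76+126+73+93+251 = 619 km.
Min-entry greedy (repeatedly take the single cheapest remaining cell) gives 682 km, worse by 63.
No other one-to-one assignment undercuts 619 km.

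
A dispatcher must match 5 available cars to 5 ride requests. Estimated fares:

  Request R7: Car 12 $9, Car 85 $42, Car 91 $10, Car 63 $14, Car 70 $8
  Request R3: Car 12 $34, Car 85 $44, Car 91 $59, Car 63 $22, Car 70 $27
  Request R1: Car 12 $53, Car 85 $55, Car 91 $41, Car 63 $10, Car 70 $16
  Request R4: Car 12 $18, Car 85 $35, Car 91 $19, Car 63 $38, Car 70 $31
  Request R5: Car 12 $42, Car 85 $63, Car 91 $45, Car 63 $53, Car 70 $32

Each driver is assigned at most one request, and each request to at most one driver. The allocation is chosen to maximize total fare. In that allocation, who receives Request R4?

Treat this as an assignment problem: match each driver to one request.
Optimal: Car 12→Request R1 ($53), Car 85→Request R7 ($42), Car 91→Request R3 ($59), Car 63→Request R5 ($53), Car 70→Request R4 ($31) — total 53+42+59+53+31 = $238.
Max-entry greedy (repeatedly take the single best remaining cell) gives $221, worse by 17.
Next-best assignment: Car 12→Request R1, Car 85→Request R7, Car 91→Request R3, Car 63→Request R4, Car 70→Request R5 = $224.
Car 70's own top request is Request R5 ($32), but forcing Car 70→Request R5 and reassigning the rest optimally gives only $224 — worse by 14.

Car 70 receives Request R4.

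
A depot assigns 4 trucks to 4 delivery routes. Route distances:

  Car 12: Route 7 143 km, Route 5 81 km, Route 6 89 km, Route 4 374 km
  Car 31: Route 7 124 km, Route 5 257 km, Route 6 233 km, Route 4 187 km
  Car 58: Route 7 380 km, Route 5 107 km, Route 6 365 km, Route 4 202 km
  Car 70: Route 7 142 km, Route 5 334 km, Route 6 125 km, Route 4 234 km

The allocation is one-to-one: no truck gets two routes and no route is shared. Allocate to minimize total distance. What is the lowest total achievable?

Min total: 525 km

Optimal: Car 12→Route 6 (89 km), Car 31→Route 4 (187 km), Car 58→Route 5 (107 km), Car 70→Route 7 (142 km) — total 89+187+107+142 = 525 km.
Min-entry greedy (repeatedly take the single cheapest remaining cell) gives 532 km, worse by 7.
Next-best assignment: Car 12→Route 5, Car 31→Route 7, Car 58→Route 4, Car 70→Route 6 = 532 km.
Checked against all permutations: 525 km is optimal.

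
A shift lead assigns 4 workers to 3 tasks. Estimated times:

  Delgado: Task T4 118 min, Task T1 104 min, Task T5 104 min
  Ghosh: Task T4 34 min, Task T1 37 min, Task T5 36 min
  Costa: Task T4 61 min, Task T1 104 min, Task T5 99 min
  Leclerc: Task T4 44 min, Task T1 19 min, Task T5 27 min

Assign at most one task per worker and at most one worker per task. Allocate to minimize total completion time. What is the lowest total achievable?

This is the linear assignment problem.
Optimal: Costa→Task T4 (61 min), Leclerc→Task T1 (19 min), Ghosh→Task T5 (36 min) — total 61+19+36 = 116 min.
Min-entry greedy (repeatedly take the single cheapest remaining cell) gives 152 min, worse by 36.

Minimum total: 116 min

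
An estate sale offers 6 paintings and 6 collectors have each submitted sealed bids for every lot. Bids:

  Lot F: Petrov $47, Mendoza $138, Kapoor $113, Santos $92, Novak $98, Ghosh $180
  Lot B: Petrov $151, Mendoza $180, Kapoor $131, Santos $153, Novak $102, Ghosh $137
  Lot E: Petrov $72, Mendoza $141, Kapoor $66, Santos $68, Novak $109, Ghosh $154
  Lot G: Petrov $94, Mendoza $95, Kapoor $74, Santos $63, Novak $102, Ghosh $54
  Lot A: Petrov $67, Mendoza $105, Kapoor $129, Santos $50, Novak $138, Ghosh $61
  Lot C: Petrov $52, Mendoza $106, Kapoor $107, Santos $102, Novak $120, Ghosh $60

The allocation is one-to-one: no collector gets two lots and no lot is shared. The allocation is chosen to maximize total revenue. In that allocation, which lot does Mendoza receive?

Mendoza receives Lot E.

Optimal: Petrov→Lot G ($94), Mendoza→Lot E ($141), Kapoor→Lot A ($129), Santos→Lot B ($153), Novak→Lot C ($120), Ghosh→Lot F ($180) — total 94+141+129+153+120+180 = $817.
Row-greedy (each collector in turn takes its best remaining lot) gives $805, worse by 12.
Every other assignment is strictly worse.
Mendoza's own top lot is Lot B ($180), but forcing Mendoza→Lot B and reassigning the rest optimally gives only $794 — worse by 23.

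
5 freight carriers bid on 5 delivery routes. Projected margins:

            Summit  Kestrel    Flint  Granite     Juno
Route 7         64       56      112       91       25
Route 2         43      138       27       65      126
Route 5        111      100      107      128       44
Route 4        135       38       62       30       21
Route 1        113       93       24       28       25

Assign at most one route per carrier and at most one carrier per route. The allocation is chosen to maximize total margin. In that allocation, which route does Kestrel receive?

Optimal: Summit→Route 4 ($135k), Kestrel→Route 1 ($93k), Flint→Route 7 ($112k), Granite→Route 5 ($128k), Juno→Route 2 ($126k) — total 135+93+112+128+126 = $594k.
Row-greedy (each carrier in turn takes its best remaining route) gives $538k, worse by 56.
Next-best assignment: Summit→Route 4, Kestrel→Route 1, Flint→Route 5, Granite→Route 7, Juno→Route 2 = $552k.
Kestrel's own top route is Route 2 ($138k), but forcing Kestrel→Route 2 and reassigning the rest optimally gives only $538k — worse by 56.

Kestrel receives Route 1.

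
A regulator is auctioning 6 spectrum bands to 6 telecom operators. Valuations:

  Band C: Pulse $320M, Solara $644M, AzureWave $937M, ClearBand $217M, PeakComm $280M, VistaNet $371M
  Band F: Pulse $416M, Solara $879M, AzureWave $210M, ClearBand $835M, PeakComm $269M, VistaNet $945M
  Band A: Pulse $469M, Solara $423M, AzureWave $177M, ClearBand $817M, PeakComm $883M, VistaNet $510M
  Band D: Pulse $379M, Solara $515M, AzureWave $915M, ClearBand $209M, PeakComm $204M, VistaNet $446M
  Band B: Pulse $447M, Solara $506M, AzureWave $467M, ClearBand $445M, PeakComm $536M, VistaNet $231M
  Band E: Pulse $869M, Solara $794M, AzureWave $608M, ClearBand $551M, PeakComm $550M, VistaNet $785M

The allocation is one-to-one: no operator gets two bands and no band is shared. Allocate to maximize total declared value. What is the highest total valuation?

Max total: $4726M

Optimal: Pulse→Band E ($869M), Solara→Band C ($644M), AzureWave→Band D ($915M), ClearBand→Band A ($817M), PeakComm→Band B ($536M), VistaNet→Band F ($945M) — total 869+644+915+817+536+945 = $4726M.
Column-greedy (each band in turn goes to its best remaining operator) gives $4278M, worse by 448.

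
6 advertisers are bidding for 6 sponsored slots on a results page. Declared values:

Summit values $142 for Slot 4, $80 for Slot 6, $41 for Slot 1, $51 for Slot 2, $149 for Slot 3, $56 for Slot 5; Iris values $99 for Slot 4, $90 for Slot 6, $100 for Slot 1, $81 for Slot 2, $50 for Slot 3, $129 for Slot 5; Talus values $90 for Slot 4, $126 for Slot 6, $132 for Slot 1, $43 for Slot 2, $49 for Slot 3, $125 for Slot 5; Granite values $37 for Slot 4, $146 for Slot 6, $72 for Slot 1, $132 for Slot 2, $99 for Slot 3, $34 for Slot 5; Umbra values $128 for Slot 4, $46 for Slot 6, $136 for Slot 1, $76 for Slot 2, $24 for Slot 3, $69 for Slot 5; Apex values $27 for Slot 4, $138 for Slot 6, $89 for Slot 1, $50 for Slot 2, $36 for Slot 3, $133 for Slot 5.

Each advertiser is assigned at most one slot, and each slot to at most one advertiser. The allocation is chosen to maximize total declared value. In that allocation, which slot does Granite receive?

Granite receives Slot 2.

Optimal: Summit→Slot 3 ($149), Iris→Slot 5 ($129), Talus→Slot 1 ($132), Granite→Slot 2 ($132), Umbra→Slot 4 ($128), Apex→Slot 6 ($138) — total 149+129+132+132+128+138 = $808.
Row-greedy (each advertiser in turn takes its best remaining slot) gives $734, worse by 74.
Granite's own top slot is Slot 6 ($146), but forcing Granite→Slot 6 and reassigning the rest optimally gives only $769 — worse by 39.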